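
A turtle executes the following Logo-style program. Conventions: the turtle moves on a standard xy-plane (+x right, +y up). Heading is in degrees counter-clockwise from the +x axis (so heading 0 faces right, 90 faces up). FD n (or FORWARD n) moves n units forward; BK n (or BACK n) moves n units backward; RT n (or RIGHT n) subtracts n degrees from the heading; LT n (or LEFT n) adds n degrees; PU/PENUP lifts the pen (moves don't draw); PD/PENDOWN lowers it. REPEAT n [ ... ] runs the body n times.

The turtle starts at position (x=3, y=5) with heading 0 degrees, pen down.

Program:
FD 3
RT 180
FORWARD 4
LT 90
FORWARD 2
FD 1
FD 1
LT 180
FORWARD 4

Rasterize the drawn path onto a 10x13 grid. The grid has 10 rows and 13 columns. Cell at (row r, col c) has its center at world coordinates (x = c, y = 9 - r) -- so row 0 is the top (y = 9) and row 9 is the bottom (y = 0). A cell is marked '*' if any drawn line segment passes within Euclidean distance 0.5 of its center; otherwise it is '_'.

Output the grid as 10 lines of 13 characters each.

Answer: _____________
_____________
_____________
_____________
__*****______
__*__________
__*__________
__*__________
__*__________
_____________

Derivation:
Segment 0: (3,5) -> (6,5)
Segment 1: (6,5) -> (2,5)
Segment 2: (2,5) -> (2,3)
Segment 3: (2,3) -> (2,2)
Segment 4: (2,2) -> (2,1)
Segment 5: (2,1) -> (2,5)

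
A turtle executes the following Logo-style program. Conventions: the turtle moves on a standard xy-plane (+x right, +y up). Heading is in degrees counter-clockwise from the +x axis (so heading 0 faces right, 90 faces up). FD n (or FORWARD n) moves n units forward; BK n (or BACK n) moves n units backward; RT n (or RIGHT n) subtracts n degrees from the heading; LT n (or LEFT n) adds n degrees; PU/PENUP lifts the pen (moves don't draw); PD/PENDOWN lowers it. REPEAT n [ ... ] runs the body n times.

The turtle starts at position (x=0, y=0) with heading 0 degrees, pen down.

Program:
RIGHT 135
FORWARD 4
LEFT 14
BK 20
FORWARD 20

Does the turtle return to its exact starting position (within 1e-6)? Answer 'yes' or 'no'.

Executing turtle program step by step:
Start: pos=(0,0), heading=0, pen down
RT 135: heading 0 -> 225
FD 4: (0,0) -> (-2.828,-2.828) [heading=225, draw]
LT 14: heading 225 -> 239
BK 20: (-2.828,-2.828) -> (7.472,14.315) [heading=239, draw]
FD 20: (7.472,14.315) -> (-2.828,-2.828) [heading=239, draw]
Final: pos=(-2.828,-2.828), heading=239, 3 segment(s) drawn

Start position: (0, 0)
Final position: (-2.828, -2.828)
Distance = 4; >= 1e-6 -> NOT closed

Answer: no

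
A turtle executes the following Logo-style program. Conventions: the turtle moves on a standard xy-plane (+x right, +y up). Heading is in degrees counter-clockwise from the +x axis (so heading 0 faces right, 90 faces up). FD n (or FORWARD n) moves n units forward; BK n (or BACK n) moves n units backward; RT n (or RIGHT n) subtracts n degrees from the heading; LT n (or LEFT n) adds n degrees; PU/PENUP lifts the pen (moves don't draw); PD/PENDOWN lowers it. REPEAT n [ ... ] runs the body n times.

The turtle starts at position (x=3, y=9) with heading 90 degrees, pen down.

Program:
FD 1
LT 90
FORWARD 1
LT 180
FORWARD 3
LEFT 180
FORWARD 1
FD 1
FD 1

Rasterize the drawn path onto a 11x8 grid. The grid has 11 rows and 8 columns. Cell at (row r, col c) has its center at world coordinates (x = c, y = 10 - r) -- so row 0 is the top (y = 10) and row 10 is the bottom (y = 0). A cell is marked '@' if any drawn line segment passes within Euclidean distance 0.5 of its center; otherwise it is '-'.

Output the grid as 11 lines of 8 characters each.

Answer: --@@@@--
---@----
--------
--------
--------
--------
--------
--------
--------
--------
--------

Derivation:
Segment 0: (3,9) -> (3,10)
Segment 1: (3,10) -> (2,10)
Segment 2: (2,10) -> (5,10)
Segment 3: (5,10) -> (4,10)
Segment 4: (4,10) -> (3,10)
Segment 5: (3,10) -> (2,10)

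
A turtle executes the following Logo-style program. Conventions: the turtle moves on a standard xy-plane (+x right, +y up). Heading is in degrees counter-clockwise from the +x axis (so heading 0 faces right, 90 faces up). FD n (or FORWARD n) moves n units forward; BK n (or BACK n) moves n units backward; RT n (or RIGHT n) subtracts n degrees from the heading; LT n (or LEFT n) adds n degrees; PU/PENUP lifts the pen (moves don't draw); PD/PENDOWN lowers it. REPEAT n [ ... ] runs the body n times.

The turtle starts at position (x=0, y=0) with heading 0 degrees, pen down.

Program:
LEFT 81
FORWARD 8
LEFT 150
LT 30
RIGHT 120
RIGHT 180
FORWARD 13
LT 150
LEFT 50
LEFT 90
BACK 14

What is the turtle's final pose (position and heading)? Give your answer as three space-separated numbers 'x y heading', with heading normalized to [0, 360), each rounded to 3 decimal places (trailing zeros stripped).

Answer: 15.912 12.958 251

Derivation:
Executing turtle program step by step:
Start: pos=(0,0), heading=0, pen down
LT 81: heading 0 -> 81
FD 8: (0,0) -> (1.251,7.902) [heading=81, draw]
LT 150: heading 81 -> 231
LT 30: heading 231 -> 261
RT 120: heading 261 -> 141
RT 180: heading 141 -> 321
FD 13: (1.251,7.902) -> (11.354,-0.28) [heading=321, draw]
LT 150: heading 321 -> 111
LT 50: heading 111 -> 161
LT 90: heading 161 -> 251
BK 14: (11.354,-0.28) -> (15.912,12.958) [heading=251, draw]
Final: pos=(15.912,12.958), heading=251, 3 segment(s) drawn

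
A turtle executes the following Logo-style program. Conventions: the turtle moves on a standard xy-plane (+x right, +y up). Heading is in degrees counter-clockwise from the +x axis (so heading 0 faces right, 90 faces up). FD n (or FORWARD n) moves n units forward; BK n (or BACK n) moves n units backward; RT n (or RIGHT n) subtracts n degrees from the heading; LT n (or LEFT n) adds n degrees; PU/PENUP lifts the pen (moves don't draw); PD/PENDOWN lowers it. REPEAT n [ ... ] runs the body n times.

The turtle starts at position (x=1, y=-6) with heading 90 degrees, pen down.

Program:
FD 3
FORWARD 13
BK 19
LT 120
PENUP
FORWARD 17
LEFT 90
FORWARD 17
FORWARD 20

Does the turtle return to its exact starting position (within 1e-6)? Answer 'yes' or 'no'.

Answer: no

Derivation:
Executing turtle program step by step:
Start: pos=(1,-6), heading=90, pen down
FD 3: (1,-6) -> (1,-3) [heading=90, draw]
FD 13: (1,-3) -> (1,10) [heading=90, draw]
BK 19: (1,10) -> (1,-9) [heading=90, draw]
LT 120: heading 90 -> 210
PU: pen up
FD 17: (1,-9) -> (-13.722,-17.5) [heading=210, move]
LT 90: heading 210 -> 300
FD 17: (-13.722,-17.5) -> (-5.222,-32.222) [heading=300, move]
FD 20: (-5.222,-32.222) -> (4.778,-49.543) [heading=300, move]
Final: pos=(4.778,-49.543), heading=300, 3 segment(s) drawn

Start position: (1, -6)
Final position: (4.778, -49.543)
Distance = 43.706; >= 1e-6 -> NOT closed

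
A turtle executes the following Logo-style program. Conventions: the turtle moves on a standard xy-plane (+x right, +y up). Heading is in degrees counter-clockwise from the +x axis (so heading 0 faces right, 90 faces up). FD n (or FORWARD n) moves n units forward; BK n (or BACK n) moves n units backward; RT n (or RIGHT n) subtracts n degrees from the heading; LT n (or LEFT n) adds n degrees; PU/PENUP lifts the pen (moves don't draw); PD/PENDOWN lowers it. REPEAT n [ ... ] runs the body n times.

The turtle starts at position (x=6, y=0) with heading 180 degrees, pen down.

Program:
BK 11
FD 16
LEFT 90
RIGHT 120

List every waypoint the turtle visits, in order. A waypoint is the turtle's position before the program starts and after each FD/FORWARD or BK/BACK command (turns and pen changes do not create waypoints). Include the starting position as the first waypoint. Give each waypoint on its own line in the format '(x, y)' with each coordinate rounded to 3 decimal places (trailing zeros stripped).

Answer: (6, 0)
(17, 0)
(1, 0)

Derivation:
Executing turtle program step by step:
Start: pos=(6,0), heading=180, pen down
BK 11: (6,0) -> (17,0) [heading=180, draw]
FD 16: (17,0) -> (1,0) [heading=180, draw]
LT 90: heading 180 -> 270
RT 120: heading 270 -> 150
Final: pos=(1,0), heading=150, 2 segment(s) drawn
Waypoints (3 total):
(6, 0)
(17, 0)
(1, 0)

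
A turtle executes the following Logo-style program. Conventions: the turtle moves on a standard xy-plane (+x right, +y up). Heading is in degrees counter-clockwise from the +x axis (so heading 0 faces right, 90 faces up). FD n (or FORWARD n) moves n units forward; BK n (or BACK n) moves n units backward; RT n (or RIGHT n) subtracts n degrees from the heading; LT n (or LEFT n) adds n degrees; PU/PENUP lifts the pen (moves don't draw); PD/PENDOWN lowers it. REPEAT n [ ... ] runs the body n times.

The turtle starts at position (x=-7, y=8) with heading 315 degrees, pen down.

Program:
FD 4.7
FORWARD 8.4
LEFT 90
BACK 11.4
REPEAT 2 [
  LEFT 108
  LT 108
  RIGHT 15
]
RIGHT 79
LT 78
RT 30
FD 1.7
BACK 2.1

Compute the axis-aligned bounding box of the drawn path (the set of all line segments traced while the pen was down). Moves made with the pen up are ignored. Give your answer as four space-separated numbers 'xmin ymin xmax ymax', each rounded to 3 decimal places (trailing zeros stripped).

Executing turtle program step by step:
Start: pos=(-7,8), heading=315, pen down
FD 4.7: (-7,8) -> (-3.677,4.677) [heading=315, draw]
FD 8.4: (-3.677,4.677) -> (2.263,-1.263) [heading=315, draw]
LT 90: heading 315 -> 45
BK 11.4: (2.263,-1.263) -> (-5.798,-9.324) [heading=45, draw]
REPEAT 2 [
  -- iteration 1/2 --
  LT 108: heading 45 -> 153
  LT 108: heading 153 -> 261
  RT 15: heading 261 -> 246
  -- iteration 2/2 --
  LT 108: heading 246 -> 354
  LT 108: heading 354 -> 102
  RT 15: heading 102 -> 87
]
RT 79: heading 87 -> 8
LT 78: heading 8 -> 86
RT 30: heading 86 -> 56
FD 1.7: (-5.798,-9.324) -> (-4.847,-7.915) [heading=56, draw]
BK 2.1: (-4.847,-7.915) -> (-6.022,-9.656) [heading=56, draw]
Final: pos=(-6.022,-9.656), heading=56, 5 segment(s) drawn

Segment endpoints: x in {-7, -6.022, -5.798, -4.847, -3.677, 2.263}, y in {-9.656, -9.324, -7.915, -1.263, 4.677, 8}
xmin=-7, ymin=-9.656, xmax=2.263, ymax=8

Answer: -7 -9.656 2.263 8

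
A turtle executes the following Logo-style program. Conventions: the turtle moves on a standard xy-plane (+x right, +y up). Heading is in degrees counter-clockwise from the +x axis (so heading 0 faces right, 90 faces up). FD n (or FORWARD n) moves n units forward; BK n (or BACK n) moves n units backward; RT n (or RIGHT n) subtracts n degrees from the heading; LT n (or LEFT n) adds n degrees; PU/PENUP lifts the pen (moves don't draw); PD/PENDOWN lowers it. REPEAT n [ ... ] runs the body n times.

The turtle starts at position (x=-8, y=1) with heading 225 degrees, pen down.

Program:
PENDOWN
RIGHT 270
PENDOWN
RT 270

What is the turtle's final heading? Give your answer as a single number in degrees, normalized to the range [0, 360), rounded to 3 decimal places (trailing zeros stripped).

Executing turtle program step by step:
Start: pos=(-8,1), heading=225, pen down
PD: pen down
RT 270: heading 225 -> 315
PD: pen down
RT 270: heading 315 -> 45
Final: pos=(-8,1), heading=45, 0 segment(s) drawn

Answer: 45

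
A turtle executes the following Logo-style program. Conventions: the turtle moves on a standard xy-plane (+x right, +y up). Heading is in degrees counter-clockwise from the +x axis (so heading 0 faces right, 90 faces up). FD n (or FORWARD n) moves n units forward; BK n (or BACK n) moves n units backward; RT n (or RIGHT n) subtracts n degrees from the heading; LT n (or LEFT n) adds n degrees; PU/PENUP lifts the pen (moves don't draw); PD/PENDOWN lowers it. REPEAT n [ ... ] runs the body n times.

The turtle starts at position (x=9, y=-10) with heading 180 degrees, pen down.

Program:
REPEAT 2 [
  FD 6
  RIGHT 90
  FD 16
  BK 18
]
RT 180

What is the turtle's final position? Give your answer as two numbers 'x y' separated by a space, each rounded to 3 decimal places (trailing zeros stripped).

Answer: 1 -6

Derivation:
Executing turtle program step by step:
Start: pos=(9,-10), heading=180, pen down
REPEAT 2 [
  -- iteration 1/2 --
  FD 6: (9,-10) -> (3,-10) [heading=180, draw]
  RT 90: heading 180 -> 90
  FD 16: (3,-10) -> (3,6) [heading=90, draw]
  BK 18: (3,6) -> (3,-12) [heading=90, draw]
  -- iteration 2/2 --
  FD 6: (3,-12) -> (3,-6) [heading=90, draw]
  RT 90: heading 90 -> 0
  FD 16: (3,-6) -> (19,-6) [heading=0, draw]
  BK 18: (19,-6) -> (1,-6) [heading=0, draw]
]
RT 180: heading 0 -> 180
Final: pos=(1,-6), heading=180, 6 segment(s) drawn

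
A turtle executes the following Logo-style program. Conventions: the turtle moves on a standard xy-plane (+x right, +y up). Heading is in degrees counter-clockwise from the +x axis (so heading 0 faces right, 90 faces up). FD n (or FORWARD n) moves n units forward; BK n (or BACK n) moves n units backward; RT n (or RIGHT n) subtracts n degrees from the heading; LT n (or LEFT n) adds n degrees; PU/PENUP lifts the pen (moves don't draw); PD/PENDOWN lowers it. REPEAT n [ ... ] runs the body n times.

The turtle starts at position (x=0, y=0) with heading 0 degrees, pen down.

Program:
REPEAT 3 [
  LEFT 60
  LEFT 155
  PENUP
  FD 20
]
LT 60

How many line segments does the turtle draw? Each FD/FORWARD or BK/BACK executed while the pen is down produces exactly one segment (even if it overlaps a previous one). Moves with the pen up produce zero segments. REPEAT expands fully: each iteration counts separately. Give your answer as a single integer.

Executing turtle program step by step:
Start: pos=(0,0), heading=0, pen down
REPEAT 3 [
  -- iteration 1/3 --
  LT 60: heading 0 -> 60
  LT 155: heading 60 -> 215
  PU: pen up
  FD 20: (0,0) -> (-16.383,-11.472) [heading=215, move]
  -- iteration 2/3 --
  LT 60: heading 215 -> 275
  LT 155: heading 275 -> 70
  PU: pen up
  FD 20: (-16.383,-11.472) -> (-9.543,7.322) [heading=70, move]
  -- iteration 3/3 --
  LT 60: heading 70 -> 130
  LT 155: heading 130 -> 285
  PU: pen up
  FD 20: (-9.543,7.322) -> (-4.366,-11.996) [heading=285, move]
]
LT 60: heading 285 -> 345
Final: pos=(-4.366,-11.996), heading=345, 0 segment(s) drawn
Segments drawn: 0

Answer: 0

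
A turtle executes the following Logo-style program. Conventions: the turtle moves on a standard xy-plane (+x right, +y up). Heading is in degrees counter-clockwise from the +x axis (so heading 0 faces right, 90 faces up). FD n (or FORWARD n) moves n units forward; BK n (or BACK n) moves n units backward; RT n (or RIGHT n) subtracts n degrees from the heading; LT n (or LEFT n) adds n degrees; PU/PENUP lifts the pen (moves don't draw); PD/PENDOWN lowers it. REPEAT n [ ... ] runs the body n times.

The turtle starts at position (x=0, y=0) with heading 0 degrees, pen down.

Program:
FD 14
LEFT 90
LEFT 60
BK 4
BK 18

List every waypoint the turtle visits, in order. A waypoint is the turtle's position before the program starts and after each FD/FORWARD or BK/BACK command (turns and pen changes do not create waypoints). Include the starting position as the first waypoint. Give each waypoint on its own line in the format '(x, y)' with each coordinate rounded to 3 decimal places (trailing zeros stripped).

Answer: (0, 0)
(14, 0)
(17.464, -2)
(33.053, -11)

Derivation:
Executing turtle program step by step:
Start: pos=(0,0), heading=0, pen down
FD 14: (0,0) -> (14,0) [heading=0, draw]
LT 90: heading 0 -> 90
LT 60: heading 90 -> 150
BK 4: (14,0) -> (17.464,-2) [heading=150, draw]
BK 18: (17.464,-2) -> (33.053,-11) [heading=150, draw]
Final: pos=(33.053,-11), heading=150, 3 segment(s) drawn
Waypoints (4 total):
(0, 0)
(14, 0)
(17.464, -2)
(33.053, -11)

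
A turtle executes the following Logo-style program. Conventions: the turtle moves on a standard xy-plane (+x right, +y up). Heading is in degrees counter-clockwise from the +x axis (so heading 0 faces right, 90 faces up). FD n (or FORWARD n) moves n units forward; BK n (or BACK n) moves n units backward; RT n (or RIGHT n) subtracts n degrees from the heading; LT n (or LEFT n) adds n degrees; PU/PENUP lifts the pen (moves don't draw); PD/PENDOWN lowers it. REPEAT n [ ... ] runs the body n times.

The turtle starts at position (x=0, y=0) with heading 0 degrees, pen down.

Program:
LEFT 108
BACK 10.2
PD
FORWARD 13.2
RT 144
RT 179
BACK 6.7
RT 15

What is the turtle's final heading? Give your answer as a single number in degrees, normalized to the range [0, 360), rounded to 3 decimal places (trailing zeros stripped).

Executing turtle program step by step:
Start: pos=(0,0), heading=0, pen down
LT 108: heading 0 -> 108
BK 10.2: (0,0) -> (3.152,-9.701) [heading=108, draw]
PD: pen down
FD 13.2: (3.152,-9.701) -> (-0.927,2.853) [heading=108, draw]
RT 144: heading 108 -> 324
RT 179: heading 324 -> 145
BK 6.7: (-0.927,2.853) -> (4.561,-0.99) [heading=145, draw]
RT 15: heading 145 -> 130
Final: pos=(4.561,-0.99), heading=130, 3 segment(s) drawn

Answer: 130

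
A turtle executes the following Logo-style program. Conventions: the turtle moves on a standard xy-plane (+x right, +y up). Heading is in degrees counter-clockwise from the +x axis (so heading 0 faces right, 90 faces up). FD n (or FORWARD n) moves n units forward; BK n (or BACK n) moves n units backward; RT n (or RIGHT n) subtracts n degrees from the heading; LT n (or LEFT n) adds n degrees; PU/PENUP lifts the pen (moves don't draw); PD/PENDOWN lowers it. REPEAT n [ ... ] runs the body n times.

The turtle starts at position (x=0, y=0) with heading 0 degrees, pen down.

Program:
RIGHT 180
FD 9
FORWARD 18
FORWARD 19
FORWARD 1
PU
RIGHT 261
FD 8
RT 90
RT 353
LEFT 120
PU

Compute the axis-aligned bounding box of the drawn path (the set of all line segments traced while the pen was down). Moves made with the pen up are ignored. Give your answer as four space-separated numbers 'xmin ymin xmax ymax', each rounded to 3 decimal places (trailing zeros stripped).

Answer: -47 0 0 0

Derivation:
Executing turtle program step by step:
Start: pos=(0,0), heading=0, pen down
RT 180: heading 0 -> 180
FD 9: (0,0) -> (-9,0) [heading=180, draw]
FD 18: (-9,0) -> (-27,0) [heading=180, draw]
FD 19: (-27,0) -> (-46,0) [heading=180, draw]
FD 1: (-46,0) -> (-47,0) [heading=180, draw]
PU: pen up
RT 261: heading 180 -> 279
FD 8: (-47,0) -> (-45.749,-7.902) [heading=279, move]
RT 90: heading 279 -> 189
RT 353: heading 189 -> 196
LT 120: heading 196 -> 316
PU: pen up
Final: pos=(-45.749,-7.902), heading=316, 4 segment(s) drawn

Segment endpoints: x in {-47, -46, -27, -9, 0}, y in {0, 0, 0, 0, 0}
xmin=-47, ymin=0, xmax=0, ymax=0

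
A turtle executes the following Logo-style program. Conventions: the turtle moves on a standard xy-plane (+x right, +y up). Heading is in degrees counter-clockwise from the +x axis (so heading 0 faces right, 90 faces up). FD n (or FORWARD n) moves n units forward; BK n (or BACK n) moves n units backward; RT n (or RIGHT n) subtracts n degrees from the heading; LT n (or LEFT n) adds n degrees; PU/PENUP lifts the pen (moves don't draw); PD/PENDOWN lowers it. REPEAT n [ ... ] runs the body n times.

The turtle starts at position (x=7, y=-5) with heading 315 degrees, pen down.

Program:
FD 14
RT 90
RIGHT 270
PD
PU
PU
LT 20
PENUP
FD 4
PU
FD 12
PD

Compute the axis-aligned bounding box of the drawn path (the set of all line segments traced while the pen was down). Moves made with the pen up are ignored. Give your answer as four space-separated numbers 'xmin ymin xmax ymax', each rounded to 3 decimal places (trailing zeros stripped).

Executing turtle program step by step:
Start: pos=(7,-5), heading=315, pen down
FD 14: (7,-5) -> (16.899,-14.899) [heading=315, draw]
RT 90: heading 315 -> 225
RT 270: heading 225 -> 315
PD: pen down
PU: pen up
PU: pen up
LT 20: heading 315 -> 335
PU: pen up
FD 4: (16.899,-14.899) -> (20.525,-16.59) [heading=335, move]
PU: pen up
FD 12: (20.525,-16.59) -> (31.4,-21.661) [heading=335, move]
PD: pen down
Final: pos=(31.4,-21.661), heading=335, 1 segment(s) drawn

Segment endpoints: x in {7, 16.899}, y in {-14.899, -5}
xmin=7, ymin=-14.899, xmax=16.899, ymax=-5

Answer: 7 -14.899 16.899 -5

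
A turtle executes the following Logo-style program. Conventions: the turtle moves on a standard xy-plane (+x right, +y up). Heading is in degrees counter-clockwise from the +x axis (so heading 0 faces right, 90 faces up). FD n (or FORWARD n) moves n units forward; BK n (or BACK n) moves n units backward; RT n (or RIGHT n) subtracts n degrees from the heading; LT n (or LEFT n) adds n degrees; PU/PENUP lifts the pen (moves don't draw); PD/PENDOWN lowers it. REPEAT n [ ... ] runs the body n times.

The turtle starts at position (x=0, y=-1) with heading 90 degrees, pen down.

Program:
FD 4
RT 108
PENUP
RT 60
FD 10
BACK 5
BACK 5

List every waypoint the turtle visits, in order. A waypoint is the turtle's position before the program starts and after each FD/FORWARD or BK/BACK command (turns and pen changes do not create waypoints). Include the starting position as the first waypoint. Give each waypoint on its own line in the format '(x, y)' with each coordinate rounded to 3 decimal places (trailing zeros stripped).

Executing turtle program step by step:
Start: pos=(0,-1), heading=90, pen down
FD 4: (0,-1) -> (0,3) [heading=90, draw]
RT 108: heading 90 -> 342
PU: pen up
RT 60: heading 342 -> 282
FD 10: (0,3) -> (2.079,-6.781) [heading=282, move]
BK 5: (2.079,-6.781) -> (1.04,-1.891) [heading=282, move]
BK 5: (1.04,-1.891) -> (0,3) [heading=282, move]
Final: pos=(0,3), heading=282, 1 segment(s) drawn
Waypoints (5 total):
(0, -1)
(0, 3)
(2.079, -6.781)
(1.04, -1.891)
(0, 3)

Answer: (0, -1)
(0, 3)
(2.079, -6.781)
(1.04, -1.891)
(0, 3)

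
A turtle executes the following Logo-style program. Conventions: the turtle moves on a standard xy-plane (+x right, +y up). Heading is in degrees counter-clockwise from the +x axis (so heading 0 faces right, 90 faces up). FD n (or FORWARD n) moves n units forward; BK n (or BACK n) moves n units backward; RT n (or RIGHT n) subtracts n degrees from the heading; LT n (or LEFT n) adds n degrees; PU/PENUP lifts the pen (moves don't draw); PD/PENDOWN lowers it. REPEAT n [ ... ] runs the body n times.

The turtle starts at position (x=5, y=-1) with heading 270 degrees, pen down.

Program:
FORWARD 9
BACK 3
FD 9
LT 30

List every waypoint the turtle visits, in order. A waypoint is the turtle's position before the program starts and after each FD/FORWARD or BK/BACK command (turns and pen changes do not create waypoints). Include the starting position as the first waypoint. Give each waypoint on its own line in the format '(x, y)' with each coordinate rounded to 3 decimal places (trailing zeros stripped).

Executing turtle program step by step:
Start: pos=(5,-1), heading=270, pen down
FD 9: (5,-1) -> (5,-10) [heading=270, draw]
BK 3: (5,-10) -> (5,-7) [heading=270, draw]
FD 9: (5,-7) -> (5,-16) [heading=270, draw]
LT 30: heading 270 -> 300
Final: pos=(5,-16), heading=300, 3 segment(s) drawn
Waypoints (4 total):
(5, -1)
(5, -10)
(5, -7)
(5, -16)

Answer: (5, -1)
(5, -10)
(5, -7)
(5, -16)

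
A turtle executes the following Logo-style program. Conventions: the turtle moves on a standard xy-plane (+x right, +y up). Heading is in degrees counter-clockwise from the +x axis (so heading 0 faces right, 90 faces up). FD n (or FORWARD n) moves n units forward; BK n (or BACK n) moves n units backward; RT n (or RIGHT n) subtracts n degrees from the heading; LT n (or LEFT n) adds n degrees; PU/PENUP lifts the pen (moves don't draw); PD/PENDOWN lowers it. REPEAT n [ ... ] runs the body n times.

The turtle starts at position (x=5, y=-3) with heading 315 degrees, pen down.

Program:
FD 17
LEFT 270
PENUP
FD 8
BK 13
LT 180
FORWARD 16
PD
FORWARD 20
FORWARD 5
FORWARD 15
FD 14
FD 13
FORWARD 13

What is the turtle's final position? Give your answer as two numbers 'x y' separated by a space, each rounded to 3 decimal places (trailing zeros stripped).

Answer: 88.439 56.397

Derivation:
Executing turtle program step by step:
Start: pos=(5,-3), heading=315, pen down
FD 17: (5,-3) -> (17.021,-15.021) [heading=315, draw]
LT 270: heading 315 -> 225
PU: pen up
FD 8: (17.021,-15.021) -> (11.364,-20.678) [heading=225, move]
BK 13: (11.364,-20.678) -> (20.556,-11.485) [heading=225, move]
LT 180: heading 225 -> 45
FD 16: (20.556,-11.485) -> (31.87,-0.172) [heading=45, move]
PD: pen down
FD 20: (31.87,-0.172) -> (46.012,13.971) [heading=45, draw]
FD 5: (46.012,13.971) -> (49.548,17.506) [heading=45, draw]
FD 15: (49.548,17.506) -> (60.154,28.113) [heading=45, draw]
FD 14: (60.154,28.113) -> (70.054,38.012) [heading=45, draw]
FD 13: (70.054,38.012) -> (79.246,47.205) [heading=45, draw]
FD 13: (79.246,47.205) -> (88.439,56.397) [heading=45, draw]
Final: pos=(88.439,56.397), heading=45, 7 segment(s) drawn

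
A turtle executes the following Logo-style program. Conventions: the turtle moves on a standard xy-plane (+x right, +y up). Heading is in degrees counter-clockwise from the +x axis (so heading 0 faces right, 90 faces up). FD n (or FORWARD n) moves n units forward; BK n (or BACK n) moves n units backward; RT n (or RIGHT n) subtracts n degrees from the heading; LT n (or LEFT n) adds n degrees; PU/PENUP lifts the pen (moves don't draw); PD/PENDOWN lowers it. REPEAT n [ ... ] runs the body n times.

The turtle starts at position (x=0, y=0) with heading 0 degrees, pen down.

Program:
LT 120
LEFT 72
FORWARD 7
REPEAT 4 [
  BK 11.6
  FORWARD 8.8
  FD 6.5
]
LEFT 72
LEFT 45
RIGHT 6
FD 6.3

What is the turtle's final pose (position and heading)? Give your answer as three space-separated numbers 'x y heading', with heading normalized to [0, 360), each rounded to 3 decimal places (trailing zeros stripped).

Answer: -17.892 -9.816 303

Derivation:
Executing turtle program step by step:
Start: pos=(0,0), heading=0, pen down
LT 120: heading 0 -> 120
LT 72: heading 120 -> 192
FD 7: (0,0) -> (-6.847,-1.455) [heading=192, draw]
REPEAT 4 [
  -- iteration 1/4 --
  BK 11.6: (-6.847,-1.455) -> (4.499,0.956) [heading=192, draw]
  FD 8.8: (4.499,0.956) -> (-4.108,-0.873) [heading=192, draw]
  FD 6.5: (-4.108,-0.873) -> (-10.466,-2.225) [heading=192, draw]
  -- iteration 2/4 --
  BK 11.6: (-10.466,-2.225) -> (0.88,0.187) [heading=192, draw]
  FD 8.8: (0.88,0.187) -> (-7.727,-1.643) [heading=192, draw]
  FD 6.5: (-7.727,-1.643) -> (-14.085,-2.994) [heading=192, draw]
  -- iteration 3/4 --
  BK 11.6: (-14.085,-2.994) -> (-2.739,-0.582) [heading=192, draw]
  FD 8.8: (-2.739,-0.582) -> (-11.347,-2.412) [heading=192, draw]
  FD 6.5: (-11.347,-2.412) -> (-17.704,-3.763) [heading=192, draw]
  -- iteration 4/4 --
  BK 11.6: (-17.704,-3.763) -> (-6.358,-1.351) [heading=192, draw]
  FD 8.8: (-6.358,-1.351) -> (-14.966,-3.181) [heading=192, draw]
  FD 6.5: (-14.966,-3.181) -> (-21.324,-4.532) [heading=192, draw]
]
LT 72: heading 192 -> 264
LT 45: heading 264 -> 309
RT 6: heading 309 -> 303
FD 6.3: (-21.324,-4.532) -> (-17.892,-9.816) [heading=303, draw]
Final: pos=(-17.892,-9.816), heading=303, 14 segment(s) drawn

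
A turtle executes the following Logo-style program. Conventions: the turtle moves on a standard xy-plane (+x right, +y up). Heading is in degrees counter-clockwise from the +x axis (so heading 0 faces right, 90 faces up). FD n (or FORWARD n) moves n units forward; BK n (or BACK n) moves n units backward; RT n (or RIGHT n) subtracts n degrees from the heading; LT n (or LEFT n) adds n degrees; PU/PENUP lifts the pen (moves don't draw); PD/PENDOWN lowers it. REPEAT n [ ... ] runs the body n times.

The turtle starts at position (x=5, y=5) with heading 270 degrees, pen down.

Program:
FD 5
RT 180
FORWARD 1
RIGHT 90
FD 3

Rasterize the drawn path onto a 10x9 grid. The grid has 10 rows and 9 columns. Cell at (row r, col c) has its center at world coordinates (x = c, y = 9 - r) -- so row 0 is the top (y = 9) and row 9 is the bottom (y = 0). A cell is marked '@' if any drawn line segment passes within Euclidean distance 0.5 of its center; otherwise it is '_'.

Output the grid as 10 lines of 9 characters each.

Answer: _________
_________
_________
_________
_____@___
_____@___
_____@___
_____@___
_____@@@@
_____@___

Derivation:
Segment 0: (5,5) -> (5,0)
Segment 1: (5,0) -> (5,1)
Segment 2: (5,1) -> (8,1)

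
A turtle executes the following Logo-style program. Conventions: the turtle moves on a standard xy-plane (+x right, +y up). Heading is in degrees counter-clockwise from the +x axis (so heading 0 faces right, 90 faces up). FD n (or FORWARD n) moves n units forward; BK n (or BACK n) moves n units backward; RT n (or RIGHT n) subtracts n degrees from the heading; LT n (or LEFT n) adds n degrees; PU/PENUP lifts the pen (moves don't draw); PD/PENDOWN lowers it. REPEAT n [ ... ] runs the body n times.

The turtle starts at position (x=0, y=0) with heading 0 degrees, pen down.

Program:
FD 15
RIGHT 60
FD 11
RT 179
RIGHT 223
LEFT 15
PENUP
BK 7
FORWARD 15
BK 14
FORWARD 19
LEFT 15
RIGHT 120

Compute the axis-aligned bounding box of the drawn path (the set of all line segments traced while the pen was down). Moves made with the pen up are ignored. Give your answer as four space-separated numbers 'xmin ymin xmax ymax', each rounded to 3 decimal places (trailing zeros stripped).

Executing turtle program step by step:
Start: pos=(0,0), heading=0, pen down
FD 15: (0,0) -> (15,0) [heading=0, draw]
RT 60: heading 0 -> 300
FD 11: (15,0) -> (20.5,-9.526) [heading=300, draw]
RT 179: heading 300 -> 121
RT 223: heading 121 -> 258
LT 15: heading 258 -> 273
PU: pen up
BK 7: (20.5,-9.526) -> (20.134,-2.536) [heading=273, move]
FD 15: (20.134,-2.536) -> (20.919,-17.515) [heading=273, move]
BK 14: (20.919,-17.515) -> (20.186,-3.535) [heading=273, move]
FD 19: (20.186,-3.535) -> (21.18,-22.508) [heading=273, move]
LT 15: heading 273 -> 288
RT 120: heading 288 -> 168
Final: pos=(21.18,-22.508), heading=168, 2 segment(s) drawn

Segment endpoints: x in {0, 15, 20.5}, y in {-9.526, 0}
xmin=0, ymin=-9.526, xmax=20.5, ymax=0

Answer: 0 -9.526 20.5 0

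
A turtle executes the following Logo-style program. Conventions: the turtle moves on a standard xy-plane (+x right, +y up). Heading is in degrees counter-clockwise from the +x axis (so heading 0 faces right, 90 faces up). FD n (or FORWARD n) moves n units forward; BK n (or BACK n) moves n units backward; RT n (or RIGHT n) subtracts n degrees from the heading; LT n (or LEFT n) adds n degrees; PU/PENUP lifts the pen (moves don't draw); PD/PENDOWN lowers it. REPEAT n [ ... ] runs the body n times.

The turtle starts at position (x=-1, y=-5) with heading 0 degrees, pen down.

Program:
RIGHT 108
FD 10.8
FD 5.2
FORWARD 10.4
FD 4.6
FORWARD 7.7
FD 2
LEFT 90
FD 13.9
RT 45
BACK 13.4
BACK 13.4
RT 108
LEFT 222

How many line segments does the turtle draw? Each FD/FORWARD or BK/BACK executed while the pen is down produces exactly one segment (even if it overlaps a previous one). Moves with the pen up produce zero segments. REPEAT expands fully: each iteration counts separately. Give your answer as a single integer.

Executing turtle program step by step:
Start: pos=(-1,-5), heading=0, pen down
RT 108: heading 0 -> 252
FD 10.8: (-1,-5) -> (-4.337,-15.271) [heading=252, draw]
FD 5.2: (-4.337,-15.271) -> (-5.944,-20.217) [heading=252, draw]
FD 10.4: (-5.944,-20.217) -> (-9.158,-30.108) [heading=252, draw]
FD 4.6: (-9.158,-30.108) -> (-10.58,-34.483) [heading=252, draw]
FD 7.7: (-10.58,-34.483) -> (-12.959,-41.806) [heading=252, draw]
FD 2: (-12.959,-41.806) -> (-13.577,-43.708) [heading=252, draw]
LT 90: heading 252 -> 342
FD 13.9: (-13.577,-43.708) -> (-0.357,-48.003) [heading=342, draw]
RT 45: heading 342 -> 297
BK 13.4: (-0.357,-48.003) -> (-6.441,-36.064) [heading=297, draw]
BK 13.4: (-6.441,-36.064) -> (-12.524,-24.124) [heading=297, draw]
RT 108: heading 297 -> 189
LT 222: heading 189 -> 51
Final: pos=(-12.524,-24.124), heading=51, 9 segment(s) drawn
Segments drawn: 9

Answer: 9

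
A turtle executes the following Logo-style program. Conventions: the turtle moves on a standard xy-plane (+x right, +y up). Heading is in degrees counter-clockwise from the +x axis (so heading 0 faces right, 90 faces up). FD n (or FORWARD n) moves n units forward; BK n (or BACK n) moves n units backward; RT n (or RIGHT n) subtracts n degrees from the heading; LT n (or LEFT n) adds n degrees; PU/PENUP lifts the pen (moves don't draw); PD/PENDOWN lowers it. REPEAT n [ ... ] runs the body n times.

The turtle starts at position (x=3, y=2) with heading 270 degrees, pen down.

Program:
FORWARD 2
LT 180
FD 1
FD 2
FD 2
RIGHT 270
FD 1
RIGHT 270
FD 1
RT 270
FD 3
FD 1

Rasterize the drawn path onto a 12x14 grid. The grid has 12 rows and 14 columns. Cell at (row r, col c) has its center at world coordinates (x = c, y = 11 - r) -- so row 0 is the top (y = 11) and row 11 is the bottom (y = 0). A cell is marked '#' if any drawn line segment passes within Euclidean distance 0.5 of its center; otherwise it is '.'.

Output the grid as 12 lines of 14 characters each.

Answer: ..............
..............
..............
..............
..............
..............
..##..........
..#####.......
...#..........
...#..........
...#..........
...#..........

Derivation:
Segment 0: (3,2) -> (3,0)
Segment 1: (3,0) -> (3,1)
Segment 2: (3,1) -> (3,3)
Segment 3: (3,3) -> (3,5)
Segment 4: (3,5) -> (2,5)
Segment 5: (2,5) -> (2,4)
Segment 6: (2,4) -> (5,4)
Segment 7: (5,4) -> (6,4)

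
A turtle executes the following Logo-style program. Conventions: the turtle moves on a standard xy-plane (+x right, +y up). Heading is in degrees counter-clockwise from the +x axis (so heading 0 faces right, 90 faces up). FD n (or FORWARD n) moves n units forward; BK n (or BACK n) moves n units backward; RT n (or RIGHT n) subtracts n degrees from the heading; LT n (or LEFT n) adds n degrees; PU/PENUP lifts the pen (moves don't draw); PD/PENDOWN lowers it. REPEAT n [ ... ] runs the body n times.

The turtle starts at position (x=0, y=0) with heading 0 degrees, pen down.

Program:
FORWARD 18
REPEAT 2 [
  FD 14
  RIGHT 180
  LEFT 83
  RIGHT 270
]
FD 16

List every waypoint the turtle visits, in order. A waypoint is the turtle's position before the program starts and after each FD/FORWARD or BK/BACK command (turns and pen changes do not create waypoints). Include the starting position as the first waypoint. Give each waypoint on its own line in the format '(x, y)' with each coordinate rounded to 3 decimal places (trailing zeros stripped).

Executing turtle program step by step:
Start: pos=(0,0), heading=0, pen down
FD 18: (0,0) -> (18,0) [heading=0, draw]
REPEAT 2 [
  -- iteration 1/2 --
  FD 14: (18,0) -> (32,0) [heading=0, draw]
  RT 180: heading 0 -> 180
  LT 83: heading 180 -> 263
  RT 270: heading 263 -> 353
  -- iteration 2/2 --
  FD 14: (32,0) -> (45.896,-1.706) [heading=353, draw]
  RT 180: heading 353 -> 173
  LT 83: heading 173 -> 256
  RT 270: heading 256 -> 346
]
FD 16: (45.896,-1.706) -> (61.42,-5.577) [heading=346, draw]
Final: pos=(61.42,-5.577), heading=346, 4 segment(s) drawn
Waypoints (5 total):
(0, 0)
(18, 0)
(32, 0)
(45.896, -1.706)
(61.42, -5.577)

Answer: (0, 0)
(18, 0)
(32, 0)
(45.896, -1.706)
(61.42, -5.577)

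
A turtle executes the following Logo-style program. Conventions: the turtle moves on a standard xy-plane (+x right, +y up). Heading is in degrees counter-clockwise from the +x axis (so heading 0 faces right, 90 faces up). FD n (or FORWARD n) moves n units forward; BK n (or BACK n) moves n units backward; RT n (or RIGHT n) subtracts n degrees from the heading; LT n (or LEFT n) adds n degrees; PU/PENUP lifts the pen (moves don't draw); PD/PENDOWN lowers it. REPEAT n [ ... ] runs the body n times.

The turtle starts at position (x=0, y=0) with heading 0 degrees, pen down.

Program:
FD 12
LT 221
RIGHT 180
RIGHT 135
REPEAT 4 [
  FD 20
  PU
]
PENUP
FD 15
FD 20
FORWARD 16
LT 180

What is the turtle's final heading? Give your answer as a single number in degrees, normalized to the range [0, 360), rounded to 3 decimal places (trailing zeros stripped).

Answer: 86

Derivation:
Executing turtle program step by step:
Start: pos=(0,0), heading=0, pen down
FD 12: (0,0) -> (12,0) [heading=0, draw]
LT 221: heading 0 -> 221
RT 180: heading 221 -> 41
RT 135: heading 41 -> 266
REPEAT 4 [
  -- iteration 1/4 --
  FD 20: (12,0) -> (10.605,-19.951) [heading=266, draw]
  PU: pen up
  -- iteration 2/4 --
  FD 20: (10.605,-19.951) -> (9.21,-39.903) [heading=266, move]
  PU: pen up
  -- iteration 3/4 --
  FD 20: (9.21,-39.903) -> (7.815,-59.854) [heading=266, move]
  PU: pen up
  -- iteration 4/4 --
  FD 20: (7.815,-59.854) -> (6.419,-79.805) [heading=266, move]
  PU: pen up
]
PU: pen up
FD 15: (6.419,-79.805) -> (5.373,-94.769) [heading=266, move]
FD 20: (5.373,-94.769) -> (3.978,-114.72) [heading=266, move]
FD 16: (3.978,-114.72) -> (2.862,-130.681) [heading=266, move]
LT 180: heading 266 -> 86
Final: pos=(2.862,-130.681), heading=86, 2 segment(s) drawn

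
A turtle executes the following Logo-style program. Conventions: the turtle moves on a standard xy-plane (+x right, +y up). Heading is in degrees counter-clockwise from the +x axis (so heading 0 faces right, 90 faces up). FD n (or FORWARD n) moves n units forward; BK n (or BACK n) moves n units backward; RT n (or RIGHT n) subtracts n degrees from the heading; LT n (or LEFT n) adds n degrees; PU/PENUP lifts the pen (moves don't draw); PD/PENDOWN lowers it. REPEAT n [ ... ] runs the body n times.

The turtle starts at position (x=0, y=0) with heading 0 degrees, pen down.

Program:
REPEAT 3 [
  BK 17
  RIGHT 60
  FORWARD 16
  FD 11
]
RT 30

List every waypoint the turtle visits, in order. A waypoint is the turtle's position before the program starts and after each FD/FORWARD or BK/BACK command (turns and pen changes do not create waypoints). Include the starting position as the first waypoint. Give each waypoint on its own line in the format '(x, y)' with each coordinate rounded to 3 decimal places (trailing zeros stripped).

Executing turtle program step by step:
Start: pos=(0,0), heading=0, pen down
REPEAT 3 [
  -- iteration 1/3 --
  BK 17: (0,0) -> (-17,0) [heading=0, draw]
  RT 60: heading 0 -> 300
  FD 16: (-17,0) -> (-9,-13.856) [heading=300, draw]
  FD 11: (-9,-13.856) -> (-3.5,-23.383) [heading=300, draw]
  -- iteration 2/3 --
  BK 17: (-3.5,-23.383) -> (-12,-8.66) [heading=300, draw]
  RT 60: heading 300 -> 240
  FD 16: (-12,-8.66) -> (-20,-22.517) [heading=240, draw]
  FD 11: (-20,-22.517) -> (-25.5,-32.043) [heading=240, draw]
  -- iteration 3/3 --
  BK 17: (-25.5,-32.043) -> (-17,-17.321) [heading=240, draw]
  RT 60: heading 240 -> 180
  FD 16: (-17,-17.321) -> (-33,-17.321) [heading=180, draw]
  FD 11: (-33,-17.321) -> (-44,-17.321) [heading=180, draw]
]
RT 30: heading 180 -> 150
Final: pos=(-44,-17.321), heading=150, 9 segment(s) drawn
Waypoints (10 total):
(0, 0)
(-17, 0)
(-9, -13.856)
(-3.5, -23.383)
(-12, -8.66)
(-20, -22.517)
(-25.5, -32.043)
(-17, -17.321)
(-33, -17.321)
(-44, -17.321)

Answer: (0, 0)
(-17, 0)
(-9, -13.856)
(-3.5, -23.383)
(-12, -8.66)
(-20, -22.517)
(-25.5, -32.043)
(-17, -17.321)
(-33, -17.321)
(-44, -17.321)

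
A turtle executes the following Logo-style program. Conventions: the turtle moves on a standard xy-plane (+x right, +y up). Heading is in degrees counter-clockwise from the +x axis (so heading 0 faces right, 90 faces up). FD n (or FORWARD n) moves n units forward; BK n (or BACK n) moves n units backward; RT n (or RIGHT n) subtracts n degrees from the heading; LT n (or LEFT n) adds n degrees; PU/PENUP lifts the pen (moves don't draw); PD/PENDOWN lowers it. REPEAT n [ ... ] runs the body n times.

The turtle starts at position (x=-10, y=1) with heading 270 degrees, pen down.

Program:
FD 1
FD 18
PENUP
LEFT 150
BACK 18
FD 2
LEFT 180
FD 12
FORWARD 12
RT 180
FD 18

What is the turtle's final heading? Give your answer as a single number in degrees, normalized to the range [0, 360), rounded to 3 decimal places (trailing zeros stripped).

Answer: 60

Derivation:
Executing turtle program step by step:
Start: pos=(-10,1), heading=270, pen down
FD 1: (-10,1) -> (-10,0) [heading=270, draw]
FD 18: (-10,0) -> (-10,-18) [heading=270, draw]
PU: pen up
LT 150: heading 270 -> 60
BK 18: (-10,-18) -> (-19,-33.588) [heading=60, move]
FD 2: (-19,-33.588) -> (-18,-31.856) [heading=60, move]
LT 180: heading 60 -> 240
FD 12: (-18,-31.856) -> (-24,-42.249) [heading=240, move]
FD 12: (-24,-42.249) -> (-30,-52.641) [heading=240, move]
RT 180: heading 240 -> 60
FD 18: (-30,-52.641) -> (-21,-37.053) [heading=60, move]
Final: pos=(-21,-37.053), heading=60, 2 segment(s) drawn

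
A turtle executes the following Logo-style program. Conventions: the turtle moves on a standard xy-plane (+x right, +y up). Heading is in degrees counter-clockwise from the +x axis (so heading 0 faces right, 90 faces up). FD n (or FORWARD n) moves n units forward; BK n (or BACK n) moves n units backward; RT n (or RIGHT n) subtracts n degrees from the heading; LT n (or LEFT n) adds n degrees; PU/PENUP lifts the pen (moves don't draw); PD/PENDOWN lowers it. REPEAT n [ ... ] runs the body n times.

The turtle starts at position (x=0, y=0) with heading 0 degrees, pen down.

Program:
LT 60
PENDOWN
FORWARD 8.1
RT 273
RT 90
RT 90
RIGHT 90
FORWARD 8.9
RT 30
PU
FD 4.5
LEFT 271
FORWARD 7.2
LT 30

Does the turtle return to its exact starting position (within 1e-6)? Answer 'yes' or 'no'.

Answer: no

Derivation:
Executing turtle program step by step:
Start: pos=(0,0), heading=0, pen down
LT 60: heading 0 -> 60
PD: pen down
FD 8.1: (0,0) -> (4.05,7.015) [heading=60, draw]
RT 273: heading 60 -> 147
RT 90: heading 147 -> 57
RT 90: heading 57 -> 327
RT 90: heading 327 -> 237
FD 8.9: (4.05,7.015) -> (-0.797,-0.449) [heading=237, draw]
RT 30: heading 237 -> 207
PU: pen up
FD 4.5: (-0.797,-0.449) -> (-4.807,-2.492) [heading=207, move]
LT 271: heading 207 -> 118
FD 7.2: (-4.807,-2.492) -> (-8.187,3.865) [heading=118, move]
LT 30: heading 118 -> 148
Final: pos=(-8.187,3.865), heading=148, 2 segment(s) drawn

Start position: (0, 0)
Final position: (-8.187, 3.865)
Distance = 9.053; >= 1e-6 -> NOT closed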